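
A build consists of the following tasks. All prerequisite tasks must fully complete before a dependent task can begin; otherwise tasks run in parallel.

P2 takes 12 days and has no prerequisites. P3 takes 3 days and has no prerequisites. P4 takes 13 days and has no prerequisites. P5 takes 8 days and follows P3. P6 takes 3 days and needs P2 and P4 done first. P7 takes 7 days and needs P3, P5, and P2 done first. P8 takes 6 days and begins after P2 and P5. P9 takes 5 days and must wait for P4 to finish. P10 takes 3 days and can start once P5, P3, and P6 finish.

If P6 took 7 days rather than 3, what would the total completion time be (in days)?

As given, the longest chain is P4→P6→P10 = 13+3+3 = 19, so the finish is 19 days.
P6 is on the critical path; changing it to 7 makes that path 23 days.
No other chain overtakes it, so the finish is 23 days.

23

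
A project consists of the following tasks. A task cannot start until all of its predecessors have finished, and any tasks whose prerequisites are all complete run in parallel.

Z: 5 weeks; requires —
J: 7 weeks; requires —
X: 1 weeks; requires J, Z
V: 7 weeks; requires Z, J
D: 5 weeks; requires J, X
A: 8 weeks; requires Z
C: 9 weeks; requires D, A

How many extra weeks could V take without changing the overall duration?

8

Critical path: Z→A→C = 5+8+9 = 22, so the finish is 22 weeks.
The longest chain containing V totals 14 weeks.
So V can slip 22 − 14 = 8 weeks.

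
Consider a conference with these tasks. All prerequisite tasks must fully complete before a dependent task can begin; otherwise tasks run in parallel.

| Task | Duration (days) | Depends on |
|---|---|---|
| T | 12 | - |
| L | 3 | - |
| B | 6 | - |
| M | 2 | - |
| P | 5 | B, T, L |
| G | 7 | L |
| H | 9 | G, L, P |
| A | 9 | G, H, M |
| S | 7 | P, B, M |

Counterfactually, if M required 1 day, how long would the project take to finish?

35

Critical path before the change: T→P→H→A = 12+5+9+9 = 35 giving 35 days.
M is off the critical path — its longest chain is 11 days, giving 24 of slack.
No other chain overtakes it, so the finish is 35 days.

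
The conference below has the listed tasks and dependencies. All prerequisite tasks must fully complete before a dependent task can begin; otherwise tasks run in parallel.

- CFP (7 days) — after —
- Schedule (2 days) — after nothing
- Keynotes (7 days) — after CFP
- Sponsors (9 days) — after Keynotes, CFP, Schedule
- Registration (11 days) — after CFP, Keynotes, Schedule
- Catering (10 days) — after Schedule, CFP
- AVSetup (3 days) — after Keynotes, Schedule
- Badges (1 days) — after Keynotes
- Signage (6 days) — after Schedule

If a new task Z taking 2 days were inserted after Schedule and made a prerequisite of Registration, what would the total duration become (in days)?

25

Originally the schedule takes 25 days.
With Z inserted, Registration now waits for max(CFP, Keynotes, Schedule, Z).
New critical path: CFP→Keynotes→Registration = 7+7+11 = 25 ⇒ 25 days.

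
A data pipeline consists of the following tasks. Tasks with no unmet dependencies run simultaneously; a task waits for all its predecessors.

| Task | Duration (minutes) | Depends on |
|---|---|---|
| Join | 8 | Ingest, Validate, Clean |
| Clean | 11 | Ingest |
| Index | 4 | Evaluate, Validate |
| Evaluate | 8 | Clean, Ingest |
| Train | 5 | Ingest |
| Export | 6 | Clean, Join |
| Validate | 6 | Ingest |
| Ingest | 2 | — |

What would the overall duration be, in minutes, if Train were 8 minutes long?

The binding path is Ingest→Clean→Join→Export = 2+11+8+6 = 27; finish at 27 minutes.
The longest path through Train is only 7 minutes, so Train has float 20.
That remains the longest chain; total 27 minutes.

27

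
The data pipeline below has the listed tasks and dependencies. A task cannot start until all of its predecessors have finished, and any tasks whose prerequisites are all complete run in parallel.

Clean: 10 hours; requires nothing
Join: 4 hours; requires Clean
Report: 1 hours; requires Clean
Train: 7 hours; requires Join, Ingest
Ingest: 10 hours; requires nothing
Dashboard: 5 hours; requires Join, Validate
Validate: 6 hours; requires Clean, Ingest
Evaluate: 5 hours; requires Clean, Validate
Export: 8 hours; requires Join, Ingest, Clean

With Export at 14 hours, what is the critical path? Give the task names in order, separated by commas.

Actual critical path: Clean→Join→Export = 10+4+8 = 22 ⇒ 22 hours.
Since Export is critical, the +6 change carries straight to that chain (now 28 hours).
That remains the longest chain; total 28 hours.

Clean, Join, Export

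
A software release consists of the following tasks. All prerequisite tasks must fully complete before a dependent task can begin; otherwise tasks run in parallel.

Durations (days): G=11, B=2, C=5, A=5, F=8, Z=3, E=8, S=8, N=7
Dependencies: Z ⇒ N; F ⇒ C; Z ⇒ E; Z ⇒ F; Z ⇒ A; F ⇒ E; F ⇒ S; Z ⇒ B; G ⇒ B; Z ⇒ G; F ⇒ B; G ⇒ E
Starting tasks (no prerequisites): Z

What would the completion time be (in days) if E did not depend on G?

19

Original critical path: Z→G→E = 3+11+8 = 22 ⇒ 22 days.
Without G→E, E's earliest start moves from 14 to 11.
After: Z→F→S = 3+8+8 = 19 → 19 days.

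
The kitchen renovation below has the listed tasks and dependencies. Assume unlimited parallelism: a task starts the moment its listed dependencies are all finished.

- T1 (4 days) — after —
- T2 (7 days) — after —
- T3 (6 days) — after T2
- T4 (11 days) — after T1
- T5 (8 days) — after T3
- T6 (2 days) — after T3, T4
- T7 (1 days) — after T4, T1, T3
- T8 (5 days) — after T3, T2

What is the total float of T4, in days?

4

The longest chain is T2→T3→T5 = 7+6+8 = 21; overall finish 21 days.
Longest path through T4: 17 days (earliest finish 15, latest finish 19).
Float = 21 − 17 = 4.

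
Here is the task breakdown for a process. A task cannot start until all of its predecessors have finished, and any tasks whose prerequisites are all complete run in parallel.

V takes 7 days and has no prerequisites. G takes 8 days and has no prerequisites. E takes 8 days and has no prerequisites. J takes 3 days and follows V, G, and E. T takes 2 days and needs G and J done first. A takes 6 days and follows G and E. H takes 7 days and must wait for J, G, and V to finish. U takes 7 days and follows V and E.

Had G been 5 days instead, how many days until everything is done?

18

The binding path is G→J→H = 8+3+7 = 18; finish at 18 days.
G lies on that path, so at 5 days the path becomes 15 days.
The binding chain switches to E→J→H = 8+3+7 = 18; finish 18 days.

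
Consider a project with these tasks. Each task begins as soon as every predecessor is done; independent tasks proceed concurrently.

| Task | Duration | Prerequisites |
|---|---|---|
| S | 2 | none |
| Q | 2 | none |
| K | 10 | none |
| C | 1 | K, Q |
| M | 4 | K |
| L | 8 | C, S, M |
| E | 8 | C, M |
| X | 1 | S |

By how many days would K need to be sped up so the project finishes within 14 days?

Current finish: 22 days; target: 14.
K is on every critical path, so each day cut from K cuts the finish by one (this holds down to a finish of 13).
Need 22 − 14 = 8 days off K → K becomes 2 days, finish becomes 14.

8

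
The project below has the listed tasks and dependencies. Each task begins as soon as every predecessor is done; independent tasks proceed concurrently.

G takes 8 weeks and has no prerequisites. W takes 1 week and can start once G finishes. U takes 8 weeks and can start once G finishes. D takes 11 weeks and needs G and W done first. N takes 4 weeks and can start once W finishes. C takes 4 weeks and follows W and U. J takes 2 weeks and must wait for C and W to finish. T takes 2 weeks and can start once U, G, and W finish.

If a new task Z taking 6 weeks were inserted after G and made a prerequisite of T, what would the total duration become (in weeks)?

22

Originally the job takes 22 weeks.
With Z inserted, T now waits for max(U, G, W, Z).
New critical path: G→U→C→J = 8+8+4+2 = 22 ⇒ 22 weeks.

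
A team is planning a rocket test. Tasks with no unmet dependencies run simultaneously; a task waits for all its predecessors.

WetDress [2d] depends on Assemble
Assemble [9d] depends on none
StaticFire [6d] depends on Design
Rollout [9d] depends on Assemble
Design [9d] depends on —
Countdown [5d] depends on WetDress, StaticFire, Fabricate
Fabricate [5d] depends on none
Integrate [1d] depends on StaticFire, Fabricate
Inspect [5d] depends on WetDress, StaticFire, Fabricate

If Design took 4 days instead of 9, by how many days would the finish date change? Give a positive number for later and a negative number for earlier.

Baseline: Design→StaticFire→Inspect = 9+6+5 = 20 → 20 days.
Since Design is critical, the -5 change carries straight to that chain (now 15 days).
The binding chain switches to Assemble→Rollout = 9+9 = 18; finish 18 days.
Change in finish: 18 − 20 = -2 days.

-2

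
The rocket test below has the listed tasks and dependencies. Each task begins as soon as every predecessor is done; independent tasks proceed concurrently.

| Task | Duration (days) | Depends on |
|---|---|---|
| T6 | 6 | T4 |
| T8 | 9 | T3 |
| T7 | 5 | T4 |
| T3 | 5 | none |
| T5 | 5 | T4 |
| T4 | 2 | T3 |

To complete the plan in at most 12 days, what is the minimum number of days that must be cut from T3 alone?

2

Current finish: 14 days; target: 12.
T3 is on every critical path, so each day cut from T3 cuts the finish by one (this holds down to a finish of 10).
Need 14 − 12 = 2 days off T3 → T3 becomes 3 days, finish becomes 12.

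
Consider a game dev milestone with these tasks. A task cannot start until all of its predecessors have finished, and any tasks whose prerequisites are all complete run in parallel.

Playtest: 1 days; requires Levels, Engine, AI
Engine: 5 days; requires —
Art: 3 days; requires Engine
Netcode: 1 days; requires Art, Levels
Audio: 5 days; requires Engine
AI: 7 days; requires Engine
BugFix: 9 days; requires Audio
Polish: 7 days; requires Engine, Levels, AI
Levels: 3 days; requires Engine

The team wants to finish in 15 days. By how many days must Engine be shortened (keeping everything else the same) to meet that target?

4

Current finish: 19 days; target: 15.
Engine is on every critical path, so each day cut from Engine cuts the finish by one (this holds down to a finish of 15).
Need 19 − 15 = 4 days off Engine → Engine becomes 1 day, finish becomes 15.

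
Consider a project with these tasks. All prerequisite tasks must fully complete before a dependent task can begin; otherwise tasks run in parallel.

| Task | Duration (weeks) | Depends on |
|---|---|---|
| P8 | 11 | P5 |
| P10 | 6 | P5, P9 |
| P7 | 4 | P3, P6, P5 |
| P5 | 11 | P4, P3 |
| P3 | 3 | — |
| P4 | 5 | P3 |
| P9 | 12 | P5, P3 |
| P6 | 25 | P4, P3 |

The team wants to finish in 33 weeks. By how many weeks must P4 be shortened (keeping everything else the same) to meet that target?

4

Current finish: 37 weeks; target: 33.
P4 is on every critical path, so each week cut from P4 cuts the finish by one (this holds down to a finish of 33).
Need 37 − 33 = 4 weeks off P4 → P4 becomes 1 week, finish becomes 33.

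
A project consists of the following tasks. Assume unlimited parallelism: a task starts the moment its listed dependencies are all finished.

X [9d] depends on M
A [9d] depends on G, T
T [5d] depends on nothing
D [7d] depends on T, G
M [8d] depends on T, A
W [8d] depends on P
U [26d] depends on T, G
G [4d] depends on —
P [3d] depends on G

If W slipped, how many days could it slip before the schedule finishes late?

T→A→M→X = 5+9+8+9 = 31 sets the makespan at 31 days.
W finishes as early as 15 and must finish by 31.
Slack of W = 23 − 7 = 16 days.

16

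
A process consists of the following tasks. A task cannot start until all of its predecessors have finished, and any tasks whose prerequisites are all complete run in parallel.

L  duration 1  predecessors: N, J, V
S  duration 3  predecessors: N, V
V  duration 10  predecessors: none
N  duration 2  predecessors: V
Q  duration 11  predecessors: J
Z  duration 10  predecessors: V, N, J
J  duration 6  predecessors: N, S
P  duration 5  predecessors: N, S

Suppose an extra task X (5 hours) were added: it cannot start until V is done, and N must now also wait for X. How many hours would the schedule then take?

Originally the schedule takes 32 hours.
With X inserted, N now waits for max(V, X).
New critical path: V→X→N→S→J→Q = 10+5+2+3+6+11 = 37 ⇒ 37 hours.

37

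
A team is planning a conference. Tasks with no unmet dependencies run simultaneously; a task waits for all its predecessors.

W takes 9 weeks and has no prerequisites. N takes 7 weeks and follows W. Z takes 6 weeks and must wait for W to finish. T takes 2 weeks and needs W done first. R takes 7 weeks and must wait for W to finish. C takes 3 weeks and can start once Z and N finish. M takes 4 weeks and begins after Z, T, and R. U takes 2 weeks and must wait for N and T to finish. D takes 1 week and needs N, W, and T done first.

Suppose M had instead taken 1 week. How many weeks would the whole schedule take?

The binding path is W→R→M = 9+7+4 = 20; finish at 20 weeks.
M lies on that path, so at 1 week the path becomes 17 weeks.
New critical path: W→N→C = 9+7+3 = 19 ⇒ 19 weeks.

19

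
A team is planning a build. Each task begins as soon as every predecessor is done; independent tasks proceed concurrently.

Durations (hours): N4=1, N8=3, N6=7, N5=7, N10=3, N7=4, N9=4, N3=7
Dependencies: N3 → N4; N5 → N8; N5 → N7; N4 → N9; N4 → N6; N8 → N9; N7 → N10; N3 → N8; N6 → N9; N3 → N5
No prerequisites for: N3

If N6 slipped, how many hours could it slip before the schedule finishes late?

Critical path: N3→N5→N7→N10 = 7+7+4+3 = 21, so the finish is 21 hours.
The longest chain containing N6 totals 19 hours.
So N6 can slip 17 − 15 = 2 hours.

2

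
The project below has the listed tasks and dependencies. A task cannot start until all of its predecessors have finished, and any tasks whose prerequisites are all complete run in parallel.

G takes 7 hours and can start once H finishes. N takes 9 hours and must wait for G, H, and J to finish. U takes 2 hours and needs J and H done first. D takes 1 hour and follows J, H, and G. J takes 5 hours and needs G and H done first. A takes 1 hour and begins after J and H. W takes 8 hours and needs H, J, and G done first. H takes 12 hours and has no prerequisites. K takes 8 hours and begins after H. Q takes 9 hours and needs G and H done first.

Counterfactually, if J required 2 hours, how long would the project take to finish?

Actual critical path: H→G→J→N = 12+7+5+9 = 33 ⇒ 33 hours.
Since J is critical, the -3 change carries straight to that chain (now 30 hours).
The critical path is still H→G→J→N; finish is now 30 hours.

30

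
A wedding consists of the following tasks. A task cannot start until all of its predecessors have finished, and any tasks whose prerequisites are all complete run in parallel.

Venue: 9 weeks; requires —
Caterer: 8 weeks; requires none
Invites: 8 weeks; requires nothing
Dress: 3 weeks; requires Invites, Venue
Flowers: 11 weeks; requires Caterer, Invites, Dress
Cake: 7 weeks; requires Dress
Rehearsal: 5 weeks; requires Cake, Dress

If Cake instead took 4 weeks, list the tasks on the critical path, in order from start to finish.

Venue, Dress, Flowers

Baseline: Venue→Dress→Cake→Rehearsal = 9+3+7+5 = 24 → 24 weeks.
Cake lies on that path, so at 4 weeks the path becomes 21 weeks.
The binding chain switches to Venue→Dress→Flowers = 9+3+11 = 23; finish 23 weeks.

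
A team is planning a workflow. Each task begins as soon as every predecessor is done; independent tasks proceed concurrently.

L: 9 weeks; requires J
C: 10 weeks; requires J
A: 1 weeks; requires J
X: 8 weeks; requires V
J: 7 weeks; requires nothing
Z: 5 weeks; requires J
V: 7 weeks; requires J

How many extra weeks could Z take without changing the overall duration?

The longest chain is J→V→X = 7+7+8 = 22; overall finish 22 weeks.
Longest path through Z: 12 weeks (earliest finish 12, latest finish 22).
Slack of Z = 17 − 7 = 10 weeks.

10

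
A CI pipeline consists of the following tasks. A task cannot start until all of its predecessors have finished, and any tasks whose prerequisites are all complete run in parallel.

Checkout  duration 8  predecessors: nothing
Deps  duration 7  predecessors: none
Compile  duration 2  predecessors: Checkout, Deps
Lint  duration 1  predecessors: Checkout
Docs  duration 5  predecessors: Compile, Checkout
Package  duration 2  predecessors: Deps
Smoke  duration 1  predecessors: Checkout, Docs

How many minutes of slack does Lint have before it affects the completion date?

Checkout→Compile→Docs→Smoke = 8+2+5+1 = 16 sets the makespan at 16 minutes.
Lint finishes as early as 9 and must finish by 16.
So Lint can slip 16 − 9 = 7 minutes.

7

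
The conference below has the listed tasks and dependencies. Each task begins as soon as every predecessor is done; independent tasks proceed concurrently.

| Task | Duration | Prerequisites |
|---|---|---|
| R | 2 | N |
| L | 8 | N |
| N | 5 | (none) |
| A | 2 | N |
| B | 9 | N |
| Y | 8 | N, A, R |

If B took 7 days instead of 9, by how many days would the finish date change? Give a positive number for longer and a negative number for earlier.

Critical path before the change: N→R→Y = 5+2+8 = 15 giving 15 days.
B is off the critical path — its longest chain is 14 days, giving 1 of slack.
No other chain overtakes it, so the finish is 15 days.
Change in finish: 15 − 15 = +0 days.

0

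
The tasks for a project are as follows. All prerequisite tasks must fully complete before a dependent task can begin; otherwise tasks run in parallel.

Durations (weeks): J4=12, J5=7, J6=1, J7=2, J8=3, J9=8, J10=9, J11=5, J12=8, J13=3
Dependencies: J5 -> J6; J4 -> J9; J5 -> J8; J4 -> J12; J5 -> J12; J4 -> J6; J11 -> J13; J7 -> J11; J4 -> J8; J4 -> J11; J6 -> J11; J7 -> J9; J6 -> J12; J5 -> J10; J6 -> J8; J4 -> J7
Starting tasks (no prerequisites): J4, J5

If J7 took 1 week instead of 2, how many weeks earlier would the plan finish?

Actual critical path: J4→J7→J9 = 12+2+8 = 22 ⇒ 22 weeks.
Since J7 is critical, the -1 change carries straight to that chain (now 21 weeks).
The binding chain switches to J4→J6→J11→J13 = 12+1+5+3 = 21; finish 21 weeks.
Change in finish: 21 − 22 = -1 weeks.

1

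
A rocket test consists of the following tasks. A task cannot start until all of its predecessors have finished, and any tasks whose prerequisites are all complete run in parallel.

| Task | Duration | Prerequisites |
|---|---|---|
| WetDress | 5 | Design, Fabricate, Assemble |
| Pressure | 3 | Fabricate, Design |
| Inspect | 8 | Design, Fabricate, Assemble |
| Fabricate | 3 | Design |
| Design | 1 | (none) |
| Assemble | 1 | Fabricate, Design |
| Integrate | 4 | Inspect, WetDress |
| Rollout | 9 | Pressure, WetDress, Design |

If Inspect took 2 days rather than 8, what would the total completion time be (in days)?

As given, the longest chain is Design→Fabricate→Assemble→WetDress→Rollout = 1+3+1+5+9 = 19, so the finish is 19 days.
The longest path through Inspect is only 17 days, so Inspect has float 2.
That remains the longest chain; total 19 days.

19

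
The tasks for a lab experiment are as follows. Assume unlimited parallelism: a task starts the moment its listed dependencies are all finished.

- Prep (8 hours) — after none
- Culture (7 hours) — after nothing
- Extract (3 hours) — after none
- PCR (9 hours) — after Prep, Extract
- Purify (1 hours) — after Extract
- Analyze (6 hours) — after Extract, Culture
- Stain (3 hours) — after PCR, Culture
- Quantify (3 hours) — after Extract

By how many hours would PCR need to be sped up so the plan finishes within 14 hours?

6

Current finish: 20 hours; target: 14.
PCR is on every critical path, so each hour cut from PCR cuts the finish by one (this holds down to a finish of 13).
Need 20 − 14 = 6 hours off PCR → PCR becomes 3 hours, finish becomes 14.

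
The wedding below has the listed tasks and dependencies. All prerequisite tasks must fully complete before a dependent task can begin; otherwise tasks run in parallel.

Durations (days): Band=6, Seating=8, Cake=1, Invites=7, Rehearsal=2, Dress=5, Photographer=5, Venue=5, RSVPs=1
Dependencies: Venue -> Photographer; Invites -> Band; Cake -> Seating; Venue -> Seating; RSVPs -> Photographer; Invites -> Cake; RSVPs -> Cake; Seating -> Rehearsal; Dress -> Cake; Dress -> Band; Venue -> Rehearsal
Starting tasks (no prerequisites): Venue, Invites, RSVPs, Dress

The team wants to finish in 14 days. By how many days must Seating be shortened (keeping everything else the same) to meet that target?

Current finish: 18 days; target: 14.
Seating is on every critical path, so each day cut from Seating cuts the finish by one (this holds down to a finish of 13).
Need 18 − 14 = 4 days off Seating → Seating becomes 4 days, finish becomes 14.

4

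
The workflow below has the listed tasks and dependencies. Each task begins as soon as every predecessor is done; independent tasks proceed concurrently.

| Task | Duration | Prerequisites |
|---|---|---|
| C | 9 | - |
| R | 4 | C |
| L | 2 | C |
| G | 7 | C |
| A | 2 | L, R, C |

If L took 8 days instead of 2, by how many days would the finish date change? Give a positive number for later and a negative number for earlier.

Actual critical path: C→G = 9+7 = 16 ⇒ 16 days.
L has 3 days of float (longest path through it is 13).
New critical path: C→L→A = 9+8+2 = 19 ⇒ 19 days.
Change in finish: 19 − 16 = +3 days.

3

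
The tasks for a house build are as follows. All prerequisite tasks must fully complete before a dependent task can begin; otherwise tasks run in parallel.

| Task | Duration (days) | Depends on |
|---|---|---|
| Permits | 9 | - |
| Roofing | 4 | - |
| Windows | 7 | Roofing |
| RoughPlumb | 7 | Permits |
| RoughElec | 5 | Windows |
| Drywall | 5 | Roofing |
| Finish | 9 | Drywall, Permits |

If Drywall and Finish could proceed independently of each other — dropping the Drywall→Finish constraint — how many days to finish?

18

Before: longest chain Permits→Finish = 9+9 = 18, finish 18.
Dropping Drywall→Finish doesn't change Finish's earliest start (9); another predecessor still binds.
The longest chain is now Permits→Finish = 9+9 = 18, so the house build takes 18 days.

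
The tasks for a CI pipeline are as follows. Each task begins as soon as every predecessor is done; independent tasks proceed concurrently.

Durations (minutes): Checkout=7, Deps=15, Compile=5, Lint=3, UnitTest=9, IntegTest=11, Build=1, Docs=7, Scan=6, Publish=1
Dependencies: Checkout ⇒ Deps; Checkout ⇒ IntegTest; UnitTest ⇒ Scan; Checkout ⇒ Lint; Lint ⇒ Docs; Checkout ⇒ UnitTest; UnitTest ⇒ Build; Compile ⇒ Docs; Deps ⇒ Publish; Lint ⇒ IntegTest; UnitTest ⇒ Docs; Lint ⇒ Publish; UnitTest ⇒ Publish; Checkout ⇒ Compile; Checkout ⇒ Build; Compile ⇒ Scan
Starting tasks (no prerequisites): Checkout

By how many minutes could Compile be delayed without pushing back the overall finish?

4

Checkout→Deps→Publish = 7+15+1 = 23 sets the makespan at 23 minutes.
Compile finishes as early as 12 and must finish by 16.
Float = 23 − 19 = 4.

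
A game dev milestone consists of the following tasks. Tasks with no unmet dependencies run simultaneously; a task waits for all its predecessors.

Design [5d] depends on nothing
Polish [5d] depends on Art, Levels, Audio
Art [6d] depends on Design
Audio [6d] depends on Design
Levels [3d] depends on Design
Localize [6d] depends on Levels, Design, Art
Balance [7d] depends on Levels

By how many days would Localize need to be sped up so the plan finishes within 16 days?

Current finish: 17 days; target: 16.
Localize is on every critical path, so each day cut from Localize cuts the finish by one (this holds down to a finish of 16).
Need 17 − 16 = 1 day off Localize → Localize becomes 5 days, finish becomes 16.

1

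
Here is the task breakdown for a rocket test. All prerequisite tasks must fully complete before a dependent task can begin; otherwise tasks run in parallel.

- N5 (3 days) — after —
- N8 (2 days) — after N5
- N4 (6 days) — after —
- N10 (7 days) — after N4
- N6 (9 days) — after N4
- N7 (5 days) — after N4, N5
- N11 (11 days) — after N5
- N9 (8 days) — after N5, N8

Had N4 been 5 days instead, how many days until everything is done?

The binding path is N4→N6 = 6+9 = 15; finish at 15 days.
Since N4 is critical, the -1 change carries straight to that chain (now 14 days).
The critical path is still N4→N6; finish is now 14 days.

14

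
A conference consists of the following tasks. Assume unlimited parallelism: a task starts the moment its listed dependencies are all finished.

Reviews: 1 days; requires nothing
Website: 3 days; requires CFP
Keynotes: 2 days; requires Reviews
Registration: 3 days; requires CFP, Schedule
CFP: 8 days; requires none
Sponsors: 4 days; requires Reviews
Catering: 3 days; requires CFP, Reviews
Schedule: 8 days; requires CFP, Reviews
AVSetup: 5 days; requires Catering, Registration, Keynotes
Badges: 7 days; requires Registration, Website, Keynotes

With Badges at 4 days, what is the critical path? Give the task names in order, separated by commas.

The binding path is CFP→Schedule→Registration→Badges = 8+8+3+7 = 26; finish at 26 days.
Since Badges is critical, the -3 change carries straight to that chain (now 23 days).
The binding chain switches to CFP→Schedule→Registration→AVSetup = 8+8+3+5 = 24; finish 24 days.

CFP, Schedule, Registration, AVSetup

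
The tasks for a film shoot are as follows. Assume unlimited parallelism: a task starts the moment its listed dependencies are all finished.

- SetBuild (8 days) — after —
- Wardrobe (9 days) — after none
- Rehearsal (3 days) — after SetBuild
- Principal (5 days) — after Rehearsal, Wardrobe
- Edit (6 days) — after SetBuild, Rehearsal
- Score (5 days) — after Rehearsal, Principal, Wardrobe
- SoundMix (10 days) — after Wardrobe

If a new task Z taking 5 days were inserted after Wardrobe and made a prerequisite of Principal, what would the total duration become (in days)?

Originally the job takes 21 days.
With Z inserted, Principal now waits for max(Rehearsal, Wardrobe, Z).
New critical path: Wardrobe→Z→Principal→Score = 9+5+5+5 = 24 ⇒ 24 days.

24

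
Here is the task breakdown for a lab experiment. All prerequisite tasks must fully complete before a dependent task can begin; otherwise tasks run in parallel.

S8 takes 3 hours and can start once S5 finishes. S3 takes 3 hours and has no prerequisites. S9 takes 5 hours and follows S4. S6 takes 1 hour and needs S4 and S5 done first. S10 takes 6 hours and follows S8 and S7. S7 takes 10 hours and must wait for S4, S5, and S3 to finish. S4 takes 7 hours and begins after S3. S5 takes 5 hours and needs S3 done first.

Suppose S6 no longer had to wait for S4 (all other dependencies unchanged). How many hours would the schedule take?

Before: longest chain S3→S4→S7→S10 = 3+7+10+6 = 26, finish 26.
Without S4→S6, S6's earliest start moves from 10 to 8.
New critical path: S3→S4→S7→S10 = 3+7+10+6 = 26 ⇒ 26 hours.

26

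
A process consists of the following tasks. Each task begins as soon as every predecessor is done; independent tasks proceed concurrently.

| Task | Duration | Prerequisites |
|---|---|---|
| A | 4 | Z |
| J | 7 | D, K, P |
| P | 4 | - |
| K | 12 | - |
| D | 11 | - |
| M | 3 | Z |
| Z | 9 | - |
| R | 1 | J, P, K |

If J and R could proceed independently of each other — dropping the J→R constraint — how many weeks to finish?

19

Original critical path: K→J→R = 12+7+1 = 20 ⇒ 20 weeks.
Without J→R, R's earliest start moves from 19 to 12.
The longest chain is now K→J = 12+7 = 19, so the job takes 19 weeks.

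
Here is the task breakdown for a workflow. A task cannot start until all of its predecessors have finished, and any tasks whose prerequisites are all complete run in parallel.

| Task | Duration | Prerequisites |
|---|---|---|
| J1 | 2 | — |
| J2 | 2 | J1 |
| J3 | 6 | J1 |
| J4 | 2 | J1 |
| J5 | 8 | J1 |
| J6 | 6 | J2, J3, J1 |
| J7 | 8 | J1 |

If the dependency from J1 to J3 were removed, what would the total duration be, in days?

Original critical path: J1→J3→J6 = 2+6+6 = 14 ⇒ 14 days.
Without J1→J3, J3's earliest start moves from 2 to 0.
New critical path: J3→J6 = 6+6 = 12 ⇒ 12 days.

12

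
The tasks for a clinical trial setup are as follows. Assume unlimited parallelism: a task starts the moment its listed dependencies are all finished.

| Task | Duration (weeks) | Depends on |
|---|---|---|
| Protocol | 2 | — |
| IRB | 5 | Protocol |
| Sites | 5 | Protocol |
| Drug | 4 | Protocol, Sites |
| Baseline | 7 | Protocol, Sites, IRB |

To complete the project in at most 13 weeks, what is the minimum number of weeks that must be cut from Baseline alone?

Current finish: 14 weeks; target: 13.
Baseline is on every critical path, so each week cut from Baseline cuts the finish by one (this holds down to a finish of 11).
Need 14 − 13 = 1 week off Baseline → Baseline becomes 6 weeks, finish becomes 13.

1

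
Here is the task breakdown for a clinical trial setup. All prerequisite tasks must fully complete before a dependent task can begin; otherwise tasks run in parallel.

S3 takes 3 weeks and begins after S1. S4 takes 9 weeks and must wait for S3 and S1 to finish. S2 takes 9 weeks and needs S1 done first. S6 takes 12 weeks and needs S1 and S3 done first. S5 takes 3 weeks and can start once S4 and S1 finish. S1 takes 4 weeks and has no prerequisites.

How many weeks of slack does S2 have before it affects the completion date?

S1→S3→S4→S5 = 4+3+9+3 = 19 sets the makespan at 19 weeks.
Longest path through S2: 13 weeks (earliest finish 13, latest finish 19).
Float = 19 − 13 = 6.

6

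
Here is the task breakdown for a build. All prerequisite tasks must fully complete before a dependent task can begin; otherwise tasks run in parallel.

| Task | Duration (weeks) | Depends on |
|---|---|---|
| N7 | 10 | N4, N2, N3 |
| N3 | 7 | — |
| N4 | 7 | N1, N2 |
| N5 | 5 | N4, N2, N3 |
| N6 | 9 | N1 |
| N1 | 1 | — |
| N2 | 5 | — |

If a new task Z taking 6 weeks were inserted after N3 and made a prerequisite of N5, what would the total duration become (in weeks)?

22

Originally the build takes 22 weeks.
With Z inserted, N5 now waits for max(N4, N2, N3, Z).
New critical path: N2→N4→N7 = 5+7+10 = 22 ⇒ 22 weeks.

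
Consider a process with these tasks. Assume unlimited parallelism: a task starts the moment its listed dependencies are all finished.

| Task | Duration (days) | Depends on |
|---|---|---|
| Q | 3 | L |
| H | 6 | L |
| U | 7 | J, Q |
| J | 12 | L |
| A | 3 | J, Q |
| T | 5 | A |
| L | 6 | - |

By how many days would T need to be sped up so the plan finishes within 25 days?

Current finish: 26 days; target: 25.
T is on every critical path, so each day cut from T cuts the finish by one (this holds down to a finish of 25).
Need 26 − 25 = 1 day off T → T becomes 4 days, finish becomes 25.

1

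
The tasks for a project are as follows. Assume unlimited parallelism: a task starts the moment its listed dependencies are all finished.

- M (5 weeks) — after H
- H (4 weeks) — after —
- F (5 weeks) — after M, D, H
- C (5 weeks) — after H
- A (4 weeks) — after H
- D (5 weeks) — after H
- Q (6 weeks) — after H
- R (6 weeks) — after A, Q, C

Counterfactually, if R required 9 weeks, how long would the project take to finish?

19

Baseline: H→Q→R = 4+6+6 = 16 → 16 weeks.
R lies on that path, so at 9 weeks the path becomes 19 weeks.
That remains the longest chain; total 19 weeks.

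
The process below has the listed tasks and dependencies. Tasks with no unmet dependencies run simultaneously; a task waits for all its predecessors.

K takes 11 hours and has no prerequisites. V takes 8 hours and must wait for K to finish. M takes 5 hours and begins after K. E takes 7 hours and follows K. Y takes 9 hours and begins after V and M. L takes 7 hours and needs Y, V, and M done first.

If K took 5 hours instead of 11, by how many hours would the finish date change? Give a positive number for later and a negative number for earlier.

Critical path before the change: K→V→Y→L = 11+8+9+7 = 35 giving 35 hours.
K lies on that path, so at 5 hours the path becomes 29 hours.
No other chain overtakes it, so the finish is 29 hours.
Change in finish: 29 − 35 = -6 hours.

-6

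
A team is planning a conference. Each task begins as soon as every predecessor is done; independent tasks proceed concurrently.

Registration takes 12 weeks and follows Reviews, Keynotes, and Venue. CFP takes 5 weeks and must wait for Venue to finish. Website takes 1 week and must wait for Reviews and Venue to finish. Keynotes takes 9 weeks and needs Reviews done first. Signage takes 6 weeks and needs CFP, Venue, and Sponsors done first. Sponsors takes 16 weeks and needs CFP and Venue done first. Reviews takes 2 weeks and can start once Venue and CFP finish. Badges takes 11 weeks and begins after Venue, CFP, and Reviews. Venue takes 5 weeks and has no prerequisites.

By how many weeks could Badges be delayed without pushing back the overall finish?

10

The longest chain is Venue→CFP→Reviews→Keynotes→Registration = 5+5+2+9+12 = 33; overall finish 33 weeks.
Longest path through Badges: 23 weeks (earliest finish 23, latest finish 33).
Float = 33 − 23 = 10.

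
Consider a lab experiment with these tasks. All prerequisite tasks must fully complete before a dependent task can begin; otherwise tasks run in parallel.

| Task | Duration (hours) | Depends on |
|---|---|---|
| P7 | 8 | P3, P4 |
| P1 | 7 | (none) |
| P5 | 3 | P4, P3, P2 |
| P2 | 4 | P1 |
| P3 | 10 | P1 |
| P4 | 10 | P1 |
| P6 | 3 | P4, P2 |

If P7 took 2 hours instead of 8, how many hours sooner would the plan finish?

The binding path is P1→P3→P7 = 7+10+8 = 25; finish at 25 hours.
P7 is on the critical path; changing it to 2 makes that path 19 hours.
The binding chain switches to P1→P3→P5 = 7+10+3 = 20; finish 20 hours.
Change in finish: 20 − 25 = -5 hours.

5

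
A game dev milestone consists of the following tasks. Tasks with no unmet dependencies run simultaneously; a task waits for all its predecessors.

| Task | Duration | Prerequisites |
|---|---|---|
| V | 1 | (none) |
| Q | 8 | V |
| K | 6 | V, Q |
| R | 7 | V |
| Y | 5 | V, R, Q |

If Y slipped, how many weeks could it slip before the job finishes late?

1

Critical path: V→Q→K = 1+8+6 = 15, so the finish is 15 weeks.
Longest path through Y: 14 weeks (earliest finish 14, latest finish 15).
Float = 15 − 14 = 1.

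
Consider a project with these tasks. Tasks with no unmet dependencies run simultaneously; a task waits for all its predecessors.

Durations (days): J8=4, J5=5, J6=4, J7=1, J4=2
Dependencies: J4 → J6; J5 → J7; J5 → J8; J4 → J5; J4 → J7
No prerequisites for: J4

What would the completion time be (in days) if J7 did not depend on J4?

11

Before: longest chain J4→J5→J8 = 2+5+4 = 11, finish 11.
Dropping J4→J7 doesn't change J7's earliest start (7); another predecessor still binds.
The longest chain is now J4→J5→J8 = 2+5+4 = 11, so the plan takes 11 days.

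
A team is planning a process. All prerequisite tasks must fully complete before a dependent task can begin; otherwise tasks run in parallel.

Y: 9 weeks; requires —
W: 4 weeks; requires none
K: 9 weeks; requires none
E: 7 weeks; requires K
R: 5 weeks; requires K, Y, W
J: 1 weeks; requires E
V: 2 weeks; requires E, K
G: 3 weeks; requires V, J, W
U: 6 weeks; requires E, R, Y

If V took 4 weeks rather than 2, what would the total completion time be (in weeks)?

23

Actual critical path: K→E→U = 9+7+6 = 22 ⇒ 22 weeks.
The longest path through V is only 21 weeks, so V has float 1.
The binding chain switches to K→E→V→G = 9+7+4+3 = 23; finish 23 weeks.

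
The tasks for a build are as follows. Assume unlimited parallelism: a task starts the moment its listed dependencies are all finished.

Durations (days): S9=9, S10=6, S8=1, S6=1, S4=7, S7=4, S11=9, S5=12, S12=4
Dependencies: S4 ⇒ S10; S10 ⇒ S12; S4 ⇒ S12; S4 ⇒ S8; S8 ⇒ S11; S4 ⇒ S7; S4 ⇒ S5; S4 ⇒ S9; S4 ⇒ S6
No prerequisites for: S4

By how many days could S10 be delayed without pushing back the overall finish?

The longest chain is S4→S5 = 7+12 = 19; overall finish 19 days.
S10 finishes as early as 13 and must finish by 15.
Float = 19 − 17 = 2.

2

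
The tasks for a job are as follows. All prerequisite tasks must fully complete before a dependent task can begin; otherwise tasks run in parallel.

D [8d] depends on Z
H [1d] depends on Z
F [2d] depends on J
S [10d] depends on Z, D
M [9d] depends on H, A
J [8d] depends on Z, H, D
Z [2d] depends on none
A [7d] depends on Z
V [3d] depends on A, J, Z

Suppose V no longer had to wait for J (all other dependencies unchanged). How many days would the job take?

Original critical path: Z→D→J→V = 2+8+8+3 = 21 ⇒ 21 days.
Without J→V, V's earliest start moves from 18 to 9.
After: Z→D→J→F = 2+8+8+2 = 20 → 20 days.

20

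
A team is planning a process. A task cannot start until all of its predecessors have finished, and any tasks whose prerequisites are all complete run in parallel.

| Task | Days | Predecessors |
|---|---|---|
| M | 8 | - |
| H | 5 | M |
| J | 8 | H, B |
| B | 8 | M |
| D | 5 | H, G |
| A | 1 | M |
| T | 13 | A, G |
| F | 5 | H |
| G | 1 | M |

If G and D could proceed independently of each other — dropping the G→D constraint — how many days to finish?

24

With the dependency in place, M→B→J = 8+8+8 = 24 sets the finish at 24 days.
Dropping G→D doesn't change D's earliest start (13); another predecessor still binds.
New critical path: M→B→J = 8+8+8 = 24 ⇒ 24 days.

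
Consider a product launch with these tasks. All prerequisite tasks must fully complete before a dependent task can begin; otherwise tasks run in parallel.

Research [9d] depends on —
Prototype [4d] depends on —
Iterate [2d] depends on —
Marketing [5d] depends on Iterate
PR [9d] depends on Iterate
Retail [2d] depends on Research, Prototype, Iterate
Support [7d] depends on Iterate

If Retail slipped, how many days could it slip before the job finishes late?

0

Research→Retail = 9+2 = 11 sets the makespan at 11 days.
The longest chain containing Retail totals 11 days.
So Retail can slip 11 − 11 = 0 days.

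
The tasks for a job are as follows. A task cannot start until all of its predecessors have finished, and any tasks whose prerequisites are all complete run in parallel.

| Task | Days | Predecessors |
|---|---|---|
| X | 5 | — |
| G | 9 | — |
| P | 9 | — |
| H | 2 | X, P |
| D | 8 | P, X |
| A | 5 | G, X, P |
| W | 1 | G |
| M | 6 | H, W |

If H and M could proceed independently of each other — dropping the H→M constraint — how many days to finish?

Before: longest chain P→H→M = 9+2+6 = 17, finish 17.
Without H→M, M's earliest start moves from 11 to 10.
After: P→D = 9+8 = 17 → 17 days.

17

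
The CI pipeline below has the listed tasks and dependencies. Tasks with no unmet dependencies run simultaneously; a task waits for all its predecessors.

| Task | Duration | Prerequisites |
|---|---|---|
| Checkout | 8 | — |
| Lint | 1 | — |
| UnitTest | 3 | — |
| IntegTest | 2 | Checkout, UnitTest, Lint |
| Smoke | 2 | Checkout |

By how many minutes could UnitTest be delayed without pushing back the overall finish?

Critical path: Checkout→IntegTest = 8+2 = 10, so the finish is 10 minutes.
Longest path through UnitTest: 5 minutes (earliest finish 3, latest finish 8).
So UnitTest can slip 8 − 3 = 5 minutes.

5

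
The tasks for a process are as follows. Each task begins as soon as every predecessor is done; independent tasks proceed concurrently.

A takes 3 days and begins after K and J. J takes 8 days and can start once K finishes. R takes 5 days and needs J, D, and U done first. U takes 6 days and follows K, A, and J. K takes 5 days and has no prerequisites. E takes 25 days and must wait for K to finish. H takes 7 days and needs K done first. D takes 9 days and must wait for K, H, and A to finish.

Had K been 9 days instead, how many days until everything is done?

34

Critical path before the change: K→J→A→D→R = 5+8+3+9+5 = 30 giving 30 days.
K is on the critical path; changing it to 9 makes that path 34 days.
That remains the longest chain; total 34 days.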